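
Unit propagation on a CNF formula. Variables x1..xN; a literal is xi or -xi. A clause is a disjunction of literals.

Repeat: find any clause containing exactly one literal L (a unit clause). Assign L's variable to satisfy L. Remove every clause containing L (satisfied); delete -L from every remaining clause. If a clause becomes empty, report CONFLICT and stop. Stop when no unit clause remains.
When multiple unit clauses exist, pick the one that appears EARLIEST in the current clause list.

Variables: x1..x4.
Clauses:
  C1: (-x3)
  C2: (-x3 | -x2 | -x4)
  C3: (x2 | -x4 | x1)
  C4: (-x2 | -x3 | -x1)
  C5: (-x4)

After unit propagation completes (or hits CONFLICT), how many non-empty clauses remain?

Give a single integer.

unit clause [-3] forces x3=F; simplify:
  satisfied 3 clause(s); 2 remain; assigned so far: [3]
unit clause [-4] forces x4=F; simplify:
  satisfied 2 clause(s); 0 remain; assigned so far: [3, 4]

Answer: 0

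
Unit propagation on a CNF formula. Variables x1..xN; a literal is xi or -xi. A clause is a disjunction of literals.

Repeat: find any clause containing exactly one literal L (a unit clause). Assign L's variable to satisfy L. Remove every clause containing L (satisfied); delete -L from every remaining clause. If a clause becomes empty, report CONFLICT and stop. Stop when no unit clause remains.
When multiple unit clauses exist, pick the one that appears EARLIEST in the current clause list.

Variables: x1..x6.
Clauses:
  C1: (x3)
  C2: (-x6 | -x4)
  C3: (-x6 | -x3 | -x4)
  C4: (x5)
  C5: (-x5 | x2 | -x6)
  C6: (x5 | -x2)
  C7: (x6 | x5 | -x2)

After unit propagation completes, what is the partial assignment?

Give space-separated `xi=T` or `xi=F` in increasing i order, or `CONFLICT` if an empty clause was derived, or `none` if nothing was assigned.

Answer: x3=T x5=T

Derivation:
unit clause [3] forces x3=T; simplify:
  drop -3 from [-6, -3, -4] -> [-6, -4]
  satisfied 1 clause(s); 6 remain; assigned so far: [3]
unit clause [5] forces x5=T; simplify:
  drop -5 from [-5, 2, -6] -> [2, -6]
  satisfied 3 clause(s); 3 remain; assigned so far: [3, 5]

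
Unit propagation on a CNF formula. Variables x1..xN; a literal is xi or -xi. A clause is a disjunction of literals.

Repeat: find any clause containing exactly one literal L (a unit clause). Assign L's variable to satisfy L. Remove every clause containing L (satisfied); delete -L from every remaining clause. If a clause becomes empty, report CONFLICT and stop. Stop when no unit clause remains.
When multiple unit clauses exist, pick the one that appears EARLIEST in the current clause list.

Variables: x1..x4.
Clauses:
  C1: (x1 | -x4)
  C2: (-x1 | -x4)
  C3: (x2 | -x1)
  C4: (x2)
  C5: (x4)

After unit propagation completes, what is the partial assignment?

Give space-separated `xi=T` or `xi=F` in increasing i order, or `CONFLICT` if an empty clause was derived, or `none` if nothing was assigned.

Answer: CONFLICT

Derivation:
unit clause [2] forces x2=T; simplify:
  satisfied 2 clause(s); 3 remain; assigned so far: [2]
unit clause [4] forces x4=T; simplify:
  drop -4 from [1, -4] -> [1]
  drop -4 from [-1, -4] -> [-1]
  satisfied 1 clause(s); 2 remain; assigned so far: [2, 4]
unit clause [1] forces x1=T; simplify:
  drop -1 from [-1] -> [] (empty!)
  satisfied 1 clause(s); 1 remain; assigned so far: [1, 2, 4]
CONFLICT (empty clause)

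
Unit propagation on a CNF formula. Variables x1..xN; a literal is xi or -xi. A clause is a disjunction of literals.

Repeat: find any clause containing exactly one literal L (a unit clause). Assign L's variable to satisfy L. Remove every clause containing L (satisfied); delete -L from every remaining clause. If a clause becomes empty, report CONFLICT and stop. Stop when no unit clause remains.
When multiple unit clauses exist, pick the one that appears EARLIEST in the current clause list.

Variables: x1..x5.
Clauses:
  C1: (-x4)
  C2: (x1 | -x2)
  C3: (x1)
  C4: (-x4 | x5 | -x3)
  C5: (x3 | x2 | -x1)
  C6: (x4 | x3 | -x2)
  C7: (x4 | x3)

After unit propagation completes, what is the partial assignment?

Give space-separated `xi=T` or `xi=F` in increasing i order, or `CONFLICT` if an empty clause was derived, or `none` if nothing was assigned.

unit clause [-4] forces x4=F; simplify:
  drop 4 from [4, 3, -2] -> [3, -2]
  drop 4 from [4, 3] -> [3]
  satisfied 2 clause(s); 5 remain; assigned so far: [4]
unit clause [1] forces x1=T; simplify:
  drop -1 from [3, 2, -1] -> [3, 2]
  satisfied 2 clause(s); 3 remain; assigned so far: [1, 4]
unit clause [3] forces x3=T; simplify:
  satisfied 3 clause(s); 0 remain; assigned so far: [1, 3, 4]

Answer: x1=T x3=T x4=F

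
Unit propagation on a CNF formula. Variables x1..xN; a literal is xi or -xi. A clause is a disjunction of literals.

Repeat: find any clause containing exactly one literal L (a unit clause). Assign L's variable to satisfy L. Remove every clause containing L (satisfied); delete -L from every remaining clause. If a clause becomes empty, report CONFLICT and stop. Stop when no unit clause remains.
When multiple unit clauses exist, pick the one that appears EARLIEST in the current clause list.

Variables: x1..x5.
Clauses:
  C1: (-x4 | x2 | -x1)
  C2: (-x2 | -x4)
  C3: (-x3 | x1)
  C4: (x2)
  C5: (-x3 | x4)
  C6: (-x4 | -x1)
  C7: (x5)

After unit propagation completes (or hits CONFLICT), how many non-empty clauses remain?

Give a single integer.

unit clause [2] forces x2=T; simplify:
  drop -2 from [-2, -4] -> [-4]
  satisfied 2 clause(s); 5 remain; assigned so far: [2]
unit clause [-4] forces x4=F; simplify:
  drop 4 from [-3, 4] -> [-3]
  satisfied 2 clause(s); 3 remain; assigned so far: [2, 4]
unit clause [-3] forces x3=F; simplify:
  satisfied 2 clause(s); 1 remain; assigned so far: [2, 3, 4]
unit clause [5] forces x5=T; simplify:
  satisfied 1 clause(s); 0 remain; assigned so far: [2, 3, 4, 5]

Answer: 0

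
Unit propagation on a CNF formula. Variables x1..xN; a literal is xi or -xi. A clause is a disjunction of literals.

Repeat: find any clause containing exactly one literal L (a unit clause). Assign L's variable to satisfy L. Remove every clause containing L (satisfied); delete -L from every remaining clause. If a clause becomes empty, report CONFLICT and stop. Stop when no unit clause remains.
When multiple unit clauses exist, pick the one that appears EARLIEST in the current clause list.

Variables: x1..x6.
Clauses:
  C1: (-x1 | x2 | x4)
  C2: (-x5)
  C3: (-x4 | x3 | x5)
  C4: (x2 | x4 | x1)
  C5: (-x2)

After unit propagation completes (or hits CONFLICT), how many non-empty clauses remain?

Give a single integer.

unit clause [-5] forces x5=F; simplify:
  drop 5 from [-4, 3, 5] -> [-4, 3]
  satisfied 1 clause(s); 4 remain; assigned so far: [5]
unit clause [-2] forces x2=F; simplify:
  drop 2 from [-1, 2, 4] -> [-1, 4]
  drop 2 from [2, 4, 1] -> [4, 1]
  satisfied 1 clause(s); 3 remain; assigned so far: [2, 5]

Answer: 3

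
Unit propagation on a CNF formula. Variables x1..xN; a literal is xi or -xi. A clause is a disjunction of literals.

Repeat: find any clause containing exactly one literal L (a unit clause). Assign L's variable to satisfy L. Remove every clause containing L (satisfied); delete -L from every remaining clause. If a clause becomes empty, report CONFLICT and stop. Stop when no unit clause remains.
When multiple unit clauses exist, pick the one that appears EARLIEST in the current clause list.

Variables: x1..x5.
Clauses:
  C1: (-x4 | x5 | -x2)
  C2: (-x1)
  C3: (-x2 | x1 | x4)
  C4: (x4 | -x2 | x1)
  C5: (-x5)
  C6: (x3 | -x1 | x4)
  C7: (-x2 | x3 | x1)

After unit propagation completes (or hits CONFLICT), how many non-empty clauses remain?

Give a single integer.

Answer: 4

Derivation:
unit clause [-1] forces x1=F; simplify:
  drop 1 from [-2, 1, 4] -> [-2, 4]
  drop 1 from [4, -2, 1] -> [4, -2]
  drop 1 from [-2, 3, 1] -> [-2, 3]
  satisfied 2 clause(s); 5 remain; assigned so far: [1]
unit clause [-5] forces x5=F; simplify:
  drop 5 from [-4, 5, -2] -> [-4, -2]
  satisfied 1 clause(s); 4 remain; assigned so far: [1, 5]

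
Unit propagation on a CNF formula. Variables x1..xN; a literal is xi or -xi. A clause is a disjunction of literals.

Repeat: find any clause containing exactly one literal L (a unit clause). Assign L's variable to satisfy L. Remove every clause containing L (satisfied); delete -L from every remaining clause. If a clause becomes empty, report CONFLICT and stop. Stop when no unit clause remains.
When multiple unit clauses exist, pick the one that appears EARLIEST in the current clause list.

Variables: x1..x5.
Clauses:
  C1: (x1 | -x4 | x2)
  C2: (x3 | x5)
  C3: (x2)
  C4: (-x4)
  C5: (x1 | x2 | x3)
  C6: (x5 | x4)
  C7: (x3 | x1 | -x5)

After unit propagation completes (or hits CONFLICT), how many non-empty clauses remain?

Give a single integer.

Answer: 1

Derivation:
unit clause [2] forces x2=T; simplify:
  satisfied 3 clause(s); 4 remain; assigned so far: [2]
unit clause [-4] forces x4=F; simplify:
  drop 4 from [5, 4] -> [5]
  satisfied 1 clause(s); 3 remain; assigned so far: [2, 4]
unit clause [5] forces x5=T; simplify:
  drop -5 from [3, 1, -5] -> [3, 1]
  satisfied 2 clause(s); 1 remain; assigned so far: [2, 4, 5]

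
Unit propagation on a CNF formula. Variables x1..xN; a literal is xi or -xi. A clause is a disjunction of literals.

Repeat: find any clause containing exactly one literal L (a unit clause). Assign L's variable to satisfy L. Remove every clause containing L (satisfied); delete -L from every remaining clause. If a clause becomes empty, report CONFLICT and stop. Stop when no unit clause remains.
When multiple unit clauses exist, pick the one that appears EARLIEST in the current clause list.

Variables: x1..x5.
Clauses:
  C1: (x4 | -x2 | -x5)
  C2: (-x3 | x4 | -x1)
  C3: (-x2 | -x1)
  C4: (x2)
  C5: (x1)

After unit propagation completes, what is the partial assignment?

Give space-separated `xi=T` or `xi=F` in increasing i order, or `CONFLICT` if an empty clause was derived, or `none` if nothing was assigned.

unit clause [2] forces x2=T; simplify:
  drop -2 from [4, -2, -5] -> [4, -5]
  drop -2 from [-2, -1] -> [-1]
  satisfied 1 clause(s); 4 remain; assigned so far: [2]
unit clause [-1] forces x1=F; simplify:
  drop 1 from [1] -> [] (empty!)
  satisfied 2 clause(s); 2 remain; assigned so far: [1, 2]
CONFLICT (empty clause)

Answer: CONFLICT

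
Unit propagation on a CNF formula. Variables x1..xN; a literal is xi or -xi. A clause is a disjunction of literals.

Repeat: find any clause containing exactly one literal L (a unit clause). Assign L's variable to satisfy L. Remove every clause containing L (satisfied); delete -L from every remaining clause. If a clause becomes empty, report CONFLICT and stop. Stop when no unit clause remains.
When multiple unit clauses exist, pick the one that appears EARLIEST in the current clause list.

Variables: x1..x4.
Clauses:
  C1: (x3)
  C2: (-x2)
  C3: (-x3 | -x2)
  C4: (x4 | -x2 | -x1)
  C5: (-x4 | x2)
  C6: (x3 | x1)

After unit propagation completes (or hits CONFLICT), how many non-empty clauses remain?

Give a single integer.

unit clause [3] forces x3=T; simplify:
  drop -3 from [-3, -2] -> [-2]
  satisfied 2 clause(s); 4 remain; assigned so far: [3]
unit clause [-2] forces x2=F; simplify:
  drop 2 from [-4, 2] -> [-4]
  satisfied 3 clause(s); 1 remain; assigned so far: [2, 3]
unit clause [-4] forces x4=F; simplify:
  satisfied 1 clause(s); 0 remain; assigned so far: [2, 3, 4]

Answer: 0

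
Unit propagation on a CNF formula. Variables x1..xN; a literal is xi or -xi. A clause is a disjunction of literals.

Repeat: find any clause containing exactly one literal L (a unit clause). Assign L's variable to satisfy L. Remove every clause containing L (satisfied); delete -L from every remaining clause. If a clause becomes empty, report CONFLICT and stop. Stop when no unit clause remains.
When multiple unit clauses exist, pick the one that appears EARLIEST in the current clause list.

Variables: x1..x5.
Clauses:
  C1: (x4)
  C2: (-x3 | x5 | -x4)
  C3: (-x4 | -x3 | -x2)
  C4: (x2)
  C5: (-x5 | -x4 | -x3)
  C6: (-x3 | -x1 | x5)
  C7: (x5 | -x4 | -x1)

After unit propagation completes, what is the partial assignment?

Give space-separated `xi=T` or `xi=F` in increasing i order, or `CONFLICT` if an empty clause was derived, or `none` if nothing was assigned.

Answer: x2=T x3=F x4=T

Derivation:
unit clause [4] forces x4=T; simplify:
  drop -4 from [-3, 5, -4] -> [-3, 5]
  drop -4 from [-4, -3, -2] -> [-3, -2]
  drop -4 from [-5, -4, -3] -> [-5, -3]
  drop -4 from [5, -4, -1] -> [5, -1]
  satisfied 1 clause(s); 6 remain; assigned so far: [4]
unit clause [2] forces x2=T; simplify:
  drop -2 from [-3, -2] -> [-3]
  satisfied 1 clause(s); 5 remain; assigned so far: [2, 4]
unit clause [-3] forces x3=F; simplify:
  satisfied 4 clause(s); 1 remain; assigned so far: [2, 3, 4]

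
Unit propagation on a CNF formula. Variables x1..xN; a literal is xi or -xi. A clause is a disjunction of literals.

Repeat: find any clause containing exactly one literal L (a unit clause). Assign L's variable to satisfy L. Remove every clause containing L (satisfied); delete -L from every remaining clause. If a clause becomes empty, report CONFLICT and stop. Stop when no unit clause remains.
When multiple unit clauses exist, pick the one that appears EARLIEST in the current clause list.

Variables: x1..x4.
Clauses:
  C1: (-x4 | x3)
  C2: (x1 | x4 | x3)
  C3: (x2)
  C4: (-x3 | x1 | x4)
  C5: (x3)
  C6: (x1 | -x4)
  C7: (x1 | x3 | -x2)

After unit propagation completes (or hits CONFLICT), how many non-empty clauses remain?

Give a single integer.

unit clause [2] forces x2=T; simplify:
  drop -2 from [1, 3, -2] -> [1, 3]
  satisfied 1 clause(s); 6 remain; assigned so far: [2]
unit clause [3] forces x3=T; simplify:
  drop -3 from [-3, 1, 4] -> [1, 4]
  satisfied 4 clause(s); 2 remain; assigned so far: [2, 3]

Answer: 2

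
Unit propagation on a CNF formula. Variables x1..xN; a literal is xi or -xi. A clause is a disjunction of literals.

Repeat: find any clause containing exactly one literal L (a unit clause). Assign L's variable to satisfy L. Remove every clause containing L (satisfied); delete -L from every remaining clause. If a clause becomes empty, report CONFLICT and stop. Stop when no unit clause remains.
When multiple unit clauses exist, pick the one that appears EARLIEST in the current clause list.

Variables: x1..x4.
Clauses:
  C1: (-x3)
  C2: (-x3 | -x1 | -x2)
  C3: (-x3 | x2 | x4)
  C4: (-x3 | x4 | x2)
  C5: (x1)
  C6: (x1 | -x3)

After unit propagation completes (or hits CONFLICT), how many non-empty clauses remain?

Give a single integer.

Answer: 0

Derivation:
unit clause [-3] forces x3=F; simplify:
  satisfied 5 clause(s); 1 remain; assigned so far: [3]
unit clause [1] forces x1=T; simplify:
  satisfied 1 clause(s); 0 remain; assigned so far: [1, 3]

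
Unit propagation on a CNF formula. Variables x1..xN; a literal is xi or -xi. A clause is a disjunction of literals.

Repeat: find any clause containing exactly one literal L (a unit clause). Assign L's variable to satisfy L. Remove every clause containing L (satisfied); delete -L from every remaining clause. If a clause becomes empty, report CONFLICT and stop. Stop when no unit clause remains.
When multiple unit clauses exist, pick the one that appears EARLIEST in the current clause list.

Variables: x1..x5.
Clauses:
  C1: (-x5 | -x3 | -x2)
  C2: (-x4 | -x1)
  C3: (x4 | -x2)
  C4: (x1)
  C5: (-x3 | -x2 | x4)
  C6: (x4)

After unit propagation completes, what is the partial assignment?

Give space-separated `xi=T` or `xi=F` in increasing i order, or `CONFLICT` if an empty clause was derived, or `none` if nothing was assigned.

Answer: CONFLICT

Derivation:
unit clause [1] forces x1=T; simplify:
  drop -1 from [-4, -1] -> [-4]
  satisfied 1 clause(s); 5 remain; assigned so far: [1]
unit clause [-4] forces x4=F; simplify:
  drop 4 from [4, -2] -> [-2]
  drop 4 from [-3, -2, 4] -> [-3, -2]
  drop 4 from [4] -> [] (empty!)
  satisfied 1 clause(s); 4 remain; assigned so far: [1, 4]
CONFLICT (empty clause)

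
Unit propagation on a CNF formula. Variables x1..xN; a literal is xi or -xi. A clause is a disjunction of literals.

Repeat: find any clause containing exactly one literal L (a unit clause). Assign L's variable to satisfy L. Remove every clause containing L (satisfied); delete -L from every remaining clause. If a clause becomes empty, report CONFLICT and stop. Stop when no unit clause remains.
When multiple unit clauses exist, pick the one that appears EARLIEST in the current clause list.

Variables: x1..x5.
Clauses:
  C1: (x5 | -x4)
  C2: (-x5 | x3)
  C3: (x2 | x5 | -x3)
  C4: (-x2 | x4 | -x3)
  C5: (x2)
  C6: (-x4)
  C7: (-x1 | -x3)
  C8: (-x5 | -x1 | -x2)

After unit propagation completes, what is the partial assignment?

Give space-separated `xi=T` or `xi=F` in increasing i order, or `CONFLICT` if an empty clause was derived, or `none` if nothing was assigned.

unit clause [2] forces x2=T; simplify:
  drop -2 from [-2, 4, -3] -> [4, -3]
  drop -2 from [-5, -1, -2] -> [-5, -1]
  satisfied 2 clause(s); 6 remain; assigned so far: [2]
unit clause [-4] forces x4=F; simplify:
  drop 4 from [4, -3] -> [-3]
  satisfied 2 clause(s); 4 remain; assigned so far: [2, 4]
unit clause [-3] forces x3=F; simplify:
  drop 3 from [-5, 3] -> [-5]
  satisfied 2 clause(s); 2 remain; assigned so far: [2, 3, 4]
unit clause [-5] forces x5=F; simplify:
  satisfied 2 clause(s); 0 remain; assigned so far: [2, 3, 4, 5]

Answer: x2=T x3=F x4=F x5=F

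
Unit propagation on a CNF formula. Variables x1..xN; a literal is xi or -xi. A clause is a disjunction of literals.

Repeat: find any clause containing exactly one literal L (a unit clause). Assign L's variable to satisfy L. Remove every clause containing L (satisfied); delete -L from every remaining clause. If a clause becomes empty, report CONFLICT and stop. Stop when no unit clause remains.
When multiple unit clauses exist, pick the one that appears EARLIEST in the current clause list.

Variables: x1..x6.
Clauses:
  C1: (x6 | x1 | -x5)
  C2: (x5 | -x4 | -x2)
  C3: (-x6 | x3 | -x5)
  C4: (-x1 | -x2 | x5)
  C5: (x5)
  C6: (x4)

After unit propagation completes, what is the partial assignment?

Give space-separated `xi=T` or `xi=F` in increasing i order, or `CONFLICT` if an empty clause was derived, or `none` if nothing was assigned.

Answer: x4=T x5=T

Derivation:
unit clause [5] forces x5=T; simplify:
  drop -5 from [6, 1, -5] -> [6, 1]
  drop -5 from [-6, 3, -5] -> [-6, 3]
  satisfied 3 clause(s); 3 remain; assigned so far: [5]
unit clause [4] forces x4=T; simplify:
  satisfied 1 clause(s); 2 remain; assigned so far: [4, 5]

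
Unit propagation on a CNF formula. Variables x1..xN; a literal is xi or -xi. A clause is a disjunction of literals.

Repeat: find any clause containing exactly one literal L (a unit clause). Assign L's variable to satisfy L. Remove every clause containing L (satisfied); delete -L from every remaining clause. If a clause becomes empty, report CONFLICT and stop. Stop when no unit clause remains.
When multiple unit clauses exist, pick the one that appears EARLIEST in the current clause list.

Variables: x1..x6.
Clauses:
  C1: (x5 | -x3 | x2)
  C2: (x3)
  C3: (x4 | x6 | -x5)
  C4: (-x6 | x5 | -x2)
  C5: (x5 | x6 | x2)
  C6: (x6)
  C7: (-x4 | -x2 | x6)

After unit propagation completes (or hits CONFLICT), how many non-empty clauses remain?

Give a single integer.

unit clause [3] forces x3=T; simplify:
  drop -3 from [5, -3, 2] -> [5, 2]
  satisfied 1 clause(s); 6 remain; assigned so far: [3]
unit clause [6] forces x6=T; simplify:
  drop -6 from [-6, 5, -2] -> [5, -2]
  satisfied 4 clause(s); 2 remain; assigned so far: [3, 6]

Answer: 2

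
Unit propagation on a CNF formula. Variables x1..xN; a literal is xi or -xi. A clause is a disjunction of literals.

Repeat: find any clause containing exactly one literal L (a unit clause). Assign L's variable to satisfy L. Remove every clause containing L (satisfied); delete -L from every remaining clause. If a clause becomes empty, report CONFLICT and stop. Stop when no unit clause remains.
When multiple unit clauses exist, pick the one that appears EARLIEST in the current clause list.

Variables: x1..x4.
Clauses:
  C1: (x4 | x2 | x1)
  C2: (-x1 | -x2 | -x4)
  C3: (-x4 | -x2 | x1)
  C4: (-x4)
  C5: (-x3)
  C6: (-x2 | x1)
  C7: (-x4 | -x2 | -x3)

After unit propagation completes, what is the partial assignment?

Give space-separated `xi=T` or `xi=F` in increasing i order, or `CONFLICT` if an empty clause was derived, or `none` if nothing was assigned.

Answer: x3=F x4=F

Derivation:
unit clause [-4] forces x4=F; simplify:
  drop 4 from [4, 2, 1] -> [2, 1]
  satisfied 4 clause(s); 3 remain; assigned so far: [4]
unit clause [-3] forces x3=F; simplify:
  satisfied 1 clause(s); 2 remain; assigned so far: [3, 4]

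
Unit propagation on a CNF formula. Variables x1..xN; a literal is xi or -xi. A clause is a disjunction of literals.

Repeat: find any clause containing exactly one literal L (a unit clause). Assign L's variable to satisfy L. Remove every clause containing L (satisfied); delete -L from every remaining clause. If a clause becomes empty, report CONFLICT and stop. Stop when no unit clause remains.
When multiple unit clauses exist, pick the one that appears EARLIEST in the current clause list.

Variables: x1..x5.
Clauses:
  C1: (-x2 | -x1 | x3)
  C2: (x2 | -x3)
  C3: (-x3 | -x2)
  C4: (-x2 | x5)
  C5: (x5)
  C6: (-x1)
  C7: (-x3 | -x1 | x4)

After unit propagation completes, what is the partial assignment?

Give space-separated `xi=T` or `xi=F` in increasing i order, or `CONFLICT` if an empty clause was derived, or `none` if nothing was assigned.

unit clause [5] forces x5=T; simplify:
  satisfied 2 clause(s); 5 remain; assigned so far: [5]
unit clause [-1] forces x1=F; simplify:
  satisfied 3 clause(s); 2 remain; assigned so far: [1, 5]

Answer: x1=F x5=T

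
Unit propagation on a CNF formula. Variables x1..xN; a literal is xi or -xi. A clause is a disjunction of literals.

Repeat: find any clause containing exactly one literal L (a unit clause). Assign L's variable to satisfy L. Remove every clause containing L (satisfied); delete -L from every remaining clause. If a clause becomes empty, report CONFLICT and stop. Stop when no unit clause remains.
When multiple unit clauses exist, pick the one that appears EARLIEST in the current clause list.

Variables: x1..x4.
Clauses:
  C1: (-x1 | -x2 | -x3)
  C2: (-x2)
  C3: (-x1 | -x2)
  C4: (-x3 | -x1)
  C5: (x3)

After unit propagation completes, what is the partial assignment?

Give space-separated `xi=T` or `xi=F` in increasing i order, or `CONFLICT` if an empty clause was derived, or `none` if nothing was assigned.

Answer: x1=F x2=F x3=T

Derivation:
unit clause [-2] forces x2=F; simplify:
  satisfied 3 clause(s); 2 remain; assigned so far: [2]
unit clause [3] forces x3=T; simplify:
  drop -3 from [-3, -1] -> [-1]
  satisfied 1 clause(s); 1 remain; assigned so far: [2, 3]
unit clause [-1] forces x1=F; simplify:
  satisfied 1 clause(s); 0 remain; assigned so far: [1, 2, 3]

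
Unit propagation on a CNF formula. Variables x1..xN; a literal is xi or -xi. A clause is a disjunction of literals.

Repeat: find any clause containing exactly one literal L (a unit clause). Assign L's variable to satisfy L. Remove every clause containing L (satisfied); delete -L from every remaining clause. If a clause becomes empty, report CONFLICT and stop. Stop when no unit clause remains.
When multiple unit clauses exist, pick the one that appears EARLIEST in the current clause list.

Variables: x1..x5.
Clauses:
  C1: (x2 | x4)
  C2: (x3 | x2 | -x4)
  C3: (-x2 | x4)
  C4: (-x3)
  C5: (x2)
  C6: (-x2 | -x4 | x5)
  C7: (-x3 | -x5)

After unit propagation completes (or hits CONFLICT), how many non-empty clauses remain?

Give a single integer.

Answer: 0

Derivation:
unit clause [-3] forces x3=F; simplify:
  drop 3 from [3, 2, -4] -> [2, -4]
  satisfied 2 clause(s); 5 remain; assigned so far: [3]
unit clause [2] forces x2=T; simplify:
  drop -2 from [-2, 4] -> [4]
  drop -2 from [-2, -4, 5] -> [-4, 5]
  satisfied 3 clause(s); 2 remain; assigned so far: [2, 3]
unit clause [4] forces x4=T; simplify:
  drop -4 from [-4, 5] -> [5]
  satisfied 1 clause(s); 1 remain; assigned so far: [2, 3, 4]
unit clause [5] forces x5=T; simplify:
  satisfied 1 clause(s); 0 remain; assigned so far: [2, 3, 4, 5]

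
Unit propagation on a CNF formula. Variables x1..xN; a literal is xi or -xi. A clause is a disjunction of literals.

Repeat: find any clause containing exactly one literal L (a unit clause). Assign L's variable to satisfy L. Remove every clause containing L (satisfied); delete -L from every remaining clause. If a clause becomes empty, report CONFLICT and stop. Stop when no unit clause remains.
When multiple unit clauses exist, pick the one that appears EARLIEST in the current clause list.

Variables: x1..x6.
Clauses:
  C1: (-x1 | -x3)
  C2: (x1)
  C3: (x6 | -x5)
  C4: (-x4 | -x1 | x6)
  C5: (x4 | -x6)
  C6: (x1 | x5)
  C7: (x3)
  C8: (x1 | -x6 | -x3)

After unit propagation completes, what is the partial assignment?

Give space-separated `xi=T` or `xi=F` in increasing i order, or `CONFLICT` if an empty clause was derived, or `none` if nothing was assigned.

Answer: CONFLICT

Derivation:
unit clause [1] forces x1=T; simplify:
  drop -1 from [-1, -3] -> [-3]
  drop -1 from [-4, -1, 6] -> [-4, 6]
  satisfied 3 clause(s); 5 remain; assigned so far: [1]
unit clause [-3] forces x3=F; simplify:
  drop 3 from [3] -> [] (empty!)
  satisfied 1 clause(s); 4 remain; assigned so far: [1, 3]
CONFLICT (empty clause)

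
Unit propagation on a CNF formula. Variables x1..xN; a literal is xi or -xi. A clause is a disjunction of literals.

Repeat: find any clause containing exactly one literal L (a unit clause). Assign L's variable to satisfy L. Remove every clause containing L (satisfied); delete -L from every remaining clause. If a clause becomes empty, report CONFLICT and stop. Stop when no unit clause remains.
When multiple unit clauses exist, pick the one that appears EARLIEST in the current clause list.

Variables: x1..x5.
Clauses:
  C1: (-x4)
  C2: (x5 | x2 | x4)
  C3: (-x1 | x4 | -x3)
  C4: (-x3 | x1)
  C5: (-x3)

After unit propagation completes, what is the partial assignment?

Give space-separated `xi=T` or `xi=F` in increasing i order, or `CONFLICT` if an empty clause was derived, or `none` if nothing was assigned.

unit clause [-4] forces x4=F; simplify:
  drop 4 from [5, 2, 4] -> [5, 2]
  drop 4 from [-1, 4, -3] -> [-1, -3]
  satisfied 1 clause(s); 4 remain; assigned so far: [4]
unit clause [-3] forces x3=F; simplify:
  satisfied 3 clause(s); 1 remain; assigned so far: [3, 4]

Answer: x3=F x4=F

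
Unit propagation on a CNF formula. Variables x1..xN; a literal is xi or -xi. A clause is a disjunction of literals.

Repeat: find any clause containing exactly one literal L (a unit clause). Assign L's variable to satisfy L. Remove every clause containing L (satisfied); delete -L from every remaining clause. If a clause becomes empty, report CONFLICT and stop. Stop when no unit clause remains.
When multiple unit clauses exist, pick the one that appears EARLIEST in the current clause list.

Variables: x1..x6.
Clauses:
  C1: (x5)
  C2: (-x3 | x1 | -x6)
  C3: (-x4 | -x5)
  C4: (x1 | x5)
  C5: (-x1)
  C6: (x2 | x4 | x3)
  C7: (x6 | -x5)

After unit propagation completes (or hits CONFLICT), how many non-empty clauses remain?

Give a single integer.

unit clause [5] forces x5=T; simplify:
  drop -5 from [-4, -5] -> [-4]
  drop -5 from [6, -5] -> [6]
  satisfied 2 clause(s); 5 remain; assigned so far: [5]
unit clause [-4] forces x4=F; simplify:
  drop 4 from [2, 4, 3] -> [2, 3]
  satisfied 1 clause(s); 4 remain; assigned so far: [4, 5]
unit clause [-1] forces x1=F; simplify:
  drop 1 from [-3, 1, -6] -> [-3, -6]
  satisfied 1 clause(s); 3 remain; assigned so far: [1, 4, 5]
unit clause [6] forces x6=T; simplify:
  drop -6 from [-3, -6] -> [-3]
  satisfied 1 clause(s); 2 remain; assigned so far: [1, 4, 5, 6]
unit clause [-3] forces x3=F; simplify:
  drop 3 from [2, 3] -> [2]
  satisfied 1 clause(s); 1 remain; assigned so far: [1, 3, 4, 5, 6]
unit clause [2] forces x2=T; simplify:
  satisfied 1 clause(s); 0 remain; assigned so far: [1, 2, 3, 4, 5, 6]

Answer: 0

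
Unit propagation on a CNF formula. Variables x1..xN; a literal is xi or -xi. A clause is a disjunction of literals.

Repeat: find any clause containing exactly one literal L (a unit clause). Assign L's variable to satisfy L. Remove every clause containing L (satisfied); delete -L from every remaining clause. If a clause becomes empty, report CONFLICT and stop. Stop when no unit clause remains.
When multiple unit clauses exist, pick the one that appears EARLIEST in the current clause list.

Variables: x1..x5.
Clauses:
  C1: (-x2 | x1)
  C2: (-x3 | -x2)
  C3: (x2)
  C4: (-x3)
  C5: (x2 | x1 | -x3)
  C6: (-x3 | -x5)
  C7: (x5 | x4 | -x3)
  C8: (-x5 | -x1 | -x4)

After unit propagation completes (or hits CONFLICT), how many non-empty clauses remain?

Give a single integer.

Answer: 1

Derivation:
unit clause [2] forces x2=T; simplify:
  drop -2 from [-2, 1] -> [1]
  drop -2 from [-3, -2] -> [-3]
  satisfied 2 clause(s); 6 remain; assigned so far: [2]
unit clause [1] forces x1=T; simplify:
  drop -1 from [-5, -1, -4] -> [-5, -4]
  satisfied 1 clause(s); 5 remain; assigned so far: [1, 2]
unit clause [-3] forces x3=F; simplify:
  satisfied 4 clause(s); 1 remain; assigned so far: [1, 2, 3]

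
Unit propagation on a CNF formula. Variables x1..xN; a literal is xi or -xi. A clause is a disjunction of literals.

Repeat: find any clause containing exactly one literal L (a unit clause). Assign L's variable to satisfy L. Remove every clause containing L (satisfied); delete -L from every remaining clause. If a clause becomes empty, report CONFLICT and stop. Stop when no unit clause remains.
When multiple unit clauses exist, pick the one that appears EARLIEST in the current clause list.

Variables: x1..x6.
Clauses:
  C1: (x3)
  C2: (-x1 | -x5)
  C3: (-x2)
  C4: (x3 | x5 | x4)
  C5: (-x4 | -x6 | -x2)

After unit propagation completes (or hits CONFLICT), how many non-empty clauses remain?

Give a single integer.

unit clause [3] forces x3=T; simplify:
  satisfied 2 clause(s); 3 remain; assigned so far: [3]
unit clause [-2] forces x2=F; simplify:
  satisfied 2 clause(s); 1 remain; assigned so far: [2, 3]

Answer: 1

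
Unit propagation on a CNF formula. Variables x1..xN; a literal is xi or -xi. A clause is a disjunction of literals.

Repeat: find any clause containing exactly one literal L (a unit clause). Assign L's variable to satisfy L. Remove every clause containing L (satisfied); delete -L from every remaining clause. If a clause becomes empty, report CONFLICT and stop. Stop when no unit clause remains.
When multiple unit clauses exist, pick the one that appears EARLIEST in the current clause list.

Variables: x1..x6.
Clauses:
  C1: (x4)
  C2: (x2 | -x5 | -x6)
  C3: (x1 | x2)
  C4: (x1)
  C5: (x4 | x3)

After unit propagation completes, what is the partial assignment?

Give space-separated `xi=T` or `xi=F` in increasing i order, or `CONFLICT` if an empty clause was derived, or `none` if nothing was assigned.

Answer: x1=T x4=T

Derivation:
unit clause [4] forces x4=T; simplify:
  satisfied 2 clause(s); 3 remain; assigned so far: [4]
unit clause [1] forces x1=T; simplify:
  satisfied 2 clause(s); 1 remain; assigned so far: [1, 4]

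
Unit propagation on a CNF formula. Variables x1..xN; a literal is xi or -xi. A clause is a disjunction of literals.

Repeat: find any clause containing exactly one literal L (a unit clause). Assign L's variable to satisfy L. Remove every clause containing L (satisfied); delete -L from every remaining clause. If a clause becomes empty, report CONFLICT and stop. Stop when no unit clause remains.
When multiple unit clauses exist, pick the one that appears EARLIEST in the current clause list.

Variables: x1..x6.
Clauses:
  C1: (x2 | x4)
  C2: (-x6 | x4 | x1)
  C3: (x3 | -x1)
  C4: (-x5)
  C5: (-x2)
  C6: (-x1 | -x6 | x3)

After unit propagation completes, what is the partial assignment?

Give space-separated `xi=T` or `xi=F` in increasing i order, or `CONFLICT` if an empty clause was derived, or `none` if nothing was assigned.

Answer: x2=F x4=T x5=F

Derivation:
unit clause [-5] forces x5=F; simplify:
  satisfied 1 clause(s); 5 remain; assigned so far: [5]
unit clause [-2] forces x2=F; simplify:
  drop 2 from [2, 4] -> [4]
  satisfied 1 clause(s); 4 remain; assigned so far: [2, 5]
unit clause [4] forces x4=T; simplify:
  satisfied 2 clause(s); 2 remain; assigned so far: [2, 4, 5]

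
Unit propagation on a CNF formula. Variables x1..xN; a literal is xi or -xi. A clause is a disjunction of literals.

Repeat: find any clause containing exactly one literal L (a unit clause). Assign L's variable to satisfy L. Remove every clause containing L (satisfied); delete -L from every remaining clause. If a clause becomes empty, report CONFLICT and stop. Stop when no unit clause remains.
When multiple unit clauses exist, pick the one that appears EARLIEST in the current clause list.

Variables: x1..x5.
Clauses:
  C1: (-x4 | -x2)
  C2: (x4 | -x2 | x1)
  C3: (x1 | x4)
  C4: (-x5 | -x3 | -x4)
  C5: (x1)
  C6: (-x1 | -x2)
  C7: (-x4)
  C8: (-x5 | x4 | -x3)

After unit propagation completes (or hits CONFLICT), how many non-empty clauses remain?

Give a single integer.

Answer: 1

Derivation:
unit clause [1] forces x1=T; simplify:
  drop -1 from [-1, -2] -> [-2]
  satisfied 3 clause(s); 5 remain; assigned so far: [1]
unit clause [-2] forces x2=F; simplify:
  satisfied 2 clause(s); 3 remain; assigned so far: [1, 2]
unit clause [-4] forces x4=F; simplify:
  drop 4 from [-5, 4, -3] -> [-5, -3]
  satisfied 2 clause(s); 1 remain; assigned so far: [1, 2, 4]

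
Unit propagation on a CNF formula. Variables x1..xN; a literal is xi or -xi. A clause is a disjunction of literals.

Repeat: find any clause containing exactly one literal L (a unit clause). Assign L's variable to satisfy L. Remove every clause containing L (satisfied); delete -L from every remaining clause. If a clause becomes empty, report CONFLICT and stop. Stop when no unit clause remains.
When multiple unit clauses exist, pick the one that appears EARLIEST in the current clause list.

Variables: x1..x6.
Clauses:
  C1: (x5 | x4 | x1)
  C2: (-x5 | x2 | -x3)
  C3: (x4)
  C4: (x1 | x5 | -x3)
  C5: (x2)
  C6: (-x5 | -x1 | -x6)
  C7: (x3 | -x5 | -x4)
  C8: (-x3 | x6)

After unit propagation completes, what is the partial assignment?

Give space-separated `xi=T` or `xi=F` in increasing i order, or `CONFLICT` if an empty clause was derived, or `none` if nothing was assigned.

Answer: x2=T x4=T

Derivation:
unit clause [4] forces x4=T; simplify:
  drop -4 from [3, -5, -4] -> [3, -5]
  satisfied 2 clause(s); 6 remain; assigned so far: [4]
unit clause [2] forces x2=T; simplify:
  satisfied 2 clause(s); 4 remain; assigned so far: [2, 4]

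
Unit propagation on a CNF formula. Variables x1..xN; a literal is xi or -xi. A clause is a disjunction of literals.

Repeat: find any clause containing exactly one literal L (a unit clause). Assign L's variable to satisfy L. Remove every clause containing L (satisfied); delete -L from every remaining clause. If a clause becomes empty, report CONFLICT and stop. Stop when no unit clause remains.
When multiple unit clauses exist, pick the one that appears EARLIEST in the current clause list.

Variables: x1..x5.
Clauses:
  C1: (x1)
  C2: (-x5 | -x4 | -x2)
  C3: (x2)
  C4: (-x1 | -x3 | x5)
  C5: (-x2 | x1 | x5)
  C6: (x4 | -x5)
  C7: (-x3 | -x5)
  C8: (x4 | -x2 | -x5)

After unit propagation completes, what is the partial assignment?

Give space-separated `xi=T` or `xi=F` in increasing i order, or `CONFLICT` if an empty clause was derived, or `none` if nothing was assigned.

Answer: x1=T x2=T

Derivation:
unit clause [1] forces x1=T; simplify:
  drop -1 from [-1, -3, 5] -> [-3, 5]
  satisfied 2 clause(s); 6 remain; assigned so far: [1]
unit clause [2] forces x2=T; simplify:
  drop -2 from [-5, -4, -2] -> [-5, -4]
  drop -2 from [4, -2, -5] -> [4, -5]
  satisfied 1 clause(s); 5 remain; assigned so far: [1, 2]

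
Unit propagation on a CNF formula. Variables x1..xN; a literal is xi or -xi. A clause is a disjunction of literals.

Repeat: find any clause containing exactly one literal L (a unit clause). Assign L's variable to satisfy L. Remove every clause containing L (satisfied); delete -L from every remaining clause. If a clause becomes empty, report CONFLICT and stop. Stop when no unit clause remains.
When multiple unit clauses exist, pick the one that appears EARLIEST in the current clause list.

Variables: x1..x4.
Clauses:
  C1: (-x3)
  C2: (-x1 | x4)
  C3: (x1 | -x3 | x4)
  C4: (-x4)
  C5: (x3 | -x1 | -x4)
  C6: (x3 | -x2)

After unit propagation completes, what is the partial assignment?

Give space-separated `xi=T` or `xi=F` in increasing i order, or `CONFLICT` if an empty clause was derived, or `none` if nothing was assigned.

unit clause [-3] forces x3=F; simplify:
  drop 3 from [3, -1, -4] -> [-1, -4]
  drop 3 from [3, -2] -> [-2]
  satisfied 2 clause(s); 4 remain; assigned so far: [3]
unit clause [-4] forces x4=F; simplify:
  drop 4 from [-1, 4] -> [-1]
  satisfied 2 clause(s); 2 remain; assigned so far: [3, 4]
unit clause [-1] forces x1=F; simplify:
  satisfied 1 clause(s); 1 remain; assigned so far: [1, 3, 4]
unit clause [-2] forces x2=F; simplify:
  satisfied 1 clause(s); 0 remain; assigned so far: [1, 2, 3, 4]

Answer: x1=F x2=F x3=F x4=F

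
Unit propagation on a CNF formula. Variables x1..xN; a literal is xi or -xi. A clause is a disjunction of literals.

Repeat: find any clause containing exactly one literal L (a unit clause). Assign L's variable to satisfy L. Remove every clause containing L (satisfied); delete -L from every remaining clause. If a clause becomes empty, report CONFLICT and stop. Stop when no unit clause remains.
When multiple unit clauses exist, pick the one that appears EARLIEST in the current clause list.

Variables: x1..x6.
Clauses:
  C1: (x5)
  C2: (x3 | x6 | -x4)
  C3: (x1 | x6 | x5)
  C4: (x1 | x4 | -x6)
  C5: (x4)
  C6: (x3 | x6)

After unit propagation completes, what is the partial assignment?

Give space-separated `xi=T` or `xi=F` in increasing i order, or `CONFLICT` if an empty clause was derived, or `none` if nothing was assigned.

Answer: x4=T x5=T

Derivation:
unit clause [5] forces x5=T; simplify:
  satisfied 2 clause(s); 4 remain; assigned so far: [5]
unit clause [4] forces x4=T; simplify:
  drop -4 from [3, 6, -4] -> [3, 6]
  satisfied 2 clause(s); 2 remain; assigned so far: [4, 5]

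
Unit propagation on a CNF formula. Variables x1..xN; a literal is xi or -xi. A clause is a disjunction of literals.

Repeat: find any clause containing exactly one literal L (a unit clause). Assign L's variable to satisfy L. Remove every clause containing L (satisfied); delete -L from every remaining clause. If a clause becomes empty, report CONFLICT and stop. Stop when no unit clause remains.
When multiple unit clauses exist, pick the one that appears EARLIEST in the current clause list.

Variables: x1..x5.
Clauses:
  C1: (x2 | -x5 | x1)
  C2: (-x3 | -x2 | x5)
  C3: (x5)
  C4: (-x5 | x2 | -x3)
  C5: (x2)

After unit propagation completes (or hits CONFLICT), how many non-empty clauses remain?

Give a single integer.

Answer: 0

Derivation:
unit clause [5] forces x5=T; simplify:
  drop -5 from [2, -5, 1] -> [2, 1]
  drop -5 from [-5, 2, -3] -> [2, -3]
  satisfied 2 clause(s); 3 remain; assigned so far: [5]
unit clause [2] forces x2=T; simplify:
  satisfied 3 clause(s); 0 remain; assigned so far: [2, 5]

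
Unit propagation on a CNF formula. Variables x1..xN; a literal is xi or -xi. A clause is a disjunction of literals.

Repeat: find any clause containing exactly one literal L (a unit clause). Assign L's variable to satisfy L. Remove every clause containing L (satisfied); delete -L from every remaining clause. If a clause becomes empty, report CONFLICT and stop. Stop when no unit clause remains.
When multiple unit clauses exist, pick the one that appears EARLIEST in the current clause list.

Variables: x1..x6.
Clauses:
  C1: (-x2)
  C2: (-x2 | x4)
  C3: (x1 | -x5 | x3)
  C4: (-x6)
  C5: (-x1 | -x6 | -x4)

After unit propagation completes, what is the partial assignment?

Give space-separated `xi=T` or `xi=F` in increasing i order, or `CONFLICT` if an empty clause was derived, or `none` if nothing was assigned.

Answer: x2=F x6=F

Derivation:
unit clause [-2] forces x2=F; simplify:
  satisfied 2 clause(s); 3 remain; assigned so far: [2]
unit clause [-6] forces x6=F; simplify:
  satisfied 2 clause(s); 1 remain; assigned so far: [2, 6]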